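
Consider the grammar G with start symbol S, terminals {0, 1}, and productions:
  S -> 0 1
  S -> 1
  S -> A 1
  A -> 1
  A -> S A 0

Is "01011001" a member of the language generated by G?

yes

S ⇒ A1 ⇒ SA01 ⇒ 01A01 ⇒ 01SA001 ⇒ 0101A001 ⇒ 01011001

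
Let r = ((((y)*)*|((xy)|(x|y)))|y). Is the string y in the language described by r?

The left alternative (((y)*)*|((xy)|(x|y))) matches y.

yes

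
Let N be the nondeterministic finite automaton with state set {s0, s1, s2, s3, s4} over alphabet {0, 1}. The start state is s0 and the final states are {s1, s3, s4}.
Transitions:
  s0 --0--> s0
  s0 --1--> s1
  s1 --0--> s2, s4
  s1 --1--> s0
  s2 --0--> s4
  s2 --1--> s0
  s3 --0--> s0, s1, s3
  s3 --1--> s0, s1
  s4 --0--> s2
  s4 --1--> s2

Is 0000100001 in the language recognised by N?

rejected

Start: {s0}
read 0: {s0}
read 0: {s0}
read 0: {s0}
read 0: {s0}
read 1: {s1}
read 0: {s2, s4}
read 0: {s2, s4}
read 0: {s2, s4}
read 0: {s2, s4}
read 1: {s0, s2}
Reachable ∩ accepting = {} — empty.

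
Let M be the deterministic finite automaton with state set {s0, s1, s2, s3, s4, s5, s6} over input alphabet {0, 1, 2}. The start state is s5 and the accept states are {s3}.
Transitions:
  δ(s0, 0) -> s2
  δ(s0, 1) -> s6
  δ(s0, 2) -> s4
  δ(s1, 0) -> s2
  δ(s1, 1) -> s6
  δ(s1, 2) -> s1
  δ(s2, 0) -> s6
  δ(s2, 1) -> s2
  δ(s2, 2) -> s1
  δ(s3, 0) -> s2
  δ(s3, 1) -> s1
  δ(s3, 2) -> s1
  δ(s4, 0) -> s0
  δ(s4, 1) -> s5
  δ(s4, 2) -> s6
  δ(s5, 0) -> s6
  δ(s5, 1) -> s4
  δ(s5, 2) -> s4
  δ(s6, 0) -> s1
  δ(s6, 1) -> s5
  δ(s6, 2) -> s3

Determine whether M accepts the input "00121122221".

rejected

s5 --0--> s6
s6 --0--> s1
s1 --1--> s6
s6 --2--> s3
s3 --1--> s1
s1 --1--> s6
s6 --2--> s3
s3 --2--> s1
s1 --2--> s1
s1 --2--> s1
s1 --1--> s6
End in state s6, which is not an accepting state.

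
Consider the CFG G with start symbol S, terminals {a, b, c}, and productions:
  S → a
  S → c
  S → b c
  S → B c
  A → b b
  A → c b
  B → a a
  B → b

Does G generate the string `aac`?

S ⇒ Bc ⇒ aac

yes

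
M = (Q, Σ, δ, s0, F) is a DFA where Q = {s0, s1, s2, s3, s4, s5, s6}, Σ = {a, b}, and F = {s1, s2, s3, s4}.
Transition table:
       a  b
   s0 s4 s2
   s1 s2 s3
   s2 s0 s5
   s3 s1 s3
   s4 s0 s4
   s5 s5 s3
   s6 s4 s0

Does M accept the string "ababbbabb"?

s0 --a--> s4
s4 --b--> s4
s4 --a--> s0
s0 --b--> s2
s2 --b--> s5
s5 --b--> s3
s3 --a--> s1
s1 --b--> s3
s3 --b--> s3
End in state s3, which is an accepting state.

accepted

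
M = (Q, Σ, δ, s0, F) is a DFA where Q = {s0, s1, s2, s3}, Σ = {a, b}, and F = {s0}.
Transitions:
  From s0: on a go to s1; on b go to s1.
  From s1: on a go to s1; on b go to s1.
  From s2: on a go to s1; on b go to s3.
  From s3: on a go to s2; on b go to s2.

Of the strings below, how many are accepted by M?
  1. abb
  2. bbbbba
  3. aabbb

abb: rejected
bbbbba: rejected
aabbb: rejected

0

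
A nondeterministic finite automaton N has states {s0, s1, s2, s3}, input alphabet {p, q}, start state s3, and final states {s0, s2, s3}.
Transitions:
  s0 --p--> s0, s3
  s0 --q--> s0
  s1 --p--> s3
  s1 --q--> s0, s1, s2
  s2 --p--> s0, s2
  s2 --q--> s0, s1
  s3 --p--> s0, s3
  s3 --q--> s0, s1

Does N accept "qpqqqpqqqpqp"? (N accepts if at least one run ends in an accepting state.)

accepted

Start: {s3}
read q: {s0, s1}
read p: {s0, s3}
read q: {s0, s1}
read q: {s0, s1, s2}
read q: {s0, s1, s2}
read p: {s0, s2, s3}
read q: {s0, s1}
read q: {s0, s1, s2}
read q: {s0, s1, s2}
read p: {s0, s2, s3}
read q: {s0, s1}
read p: {s0, s3}
Reachable ∩ accepting = {s0, s3} — nonempty.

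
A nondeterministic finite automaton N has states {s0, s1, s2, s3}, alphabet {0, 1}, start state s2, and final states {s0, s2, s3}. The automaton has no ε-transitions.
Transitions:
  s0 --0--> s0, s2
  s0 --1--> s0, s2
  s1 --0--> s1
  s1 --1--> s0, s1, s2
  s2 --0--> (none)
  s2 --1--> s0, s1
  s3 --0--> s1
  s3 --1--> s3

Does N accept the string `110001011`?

accepted

Start: {s2}
read 1: {s0, s1}
read 1: {s0, s1, s2}
read 0: {s0, s1, s2}
read 0: {s0, s1, s2}
read 0: {s0, s1, s2}
read 1: {s0, s1, s2}
read 0: {s0, s1, s2}
read 1: {s0, s1, s2}
read 1: {s0, s1, s2}
Reachable ∩ accepting = {s0, s2} — nonempty.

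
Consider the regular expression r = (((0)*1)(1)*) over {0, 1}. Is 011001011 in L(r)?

no

No split of 011001011 into u·v has ((0)*1) matching u and (1)* matching v.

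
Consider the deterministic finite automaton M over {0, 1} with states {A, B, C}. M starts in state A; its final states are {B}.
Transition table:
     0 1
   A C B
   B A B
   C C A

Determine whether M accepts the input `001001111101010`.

A --0--> C
C --0--> C
C --1--> A
A --0--> C
C --0--> C
C --1--> A
A --1--> B
B --1--> B
B --1--> B
B --1--> B
B --0--> A
A --1--> B
B --0--> A
A --1--> B
B --0--> A
End in state A, which is not an accepting state.

rejected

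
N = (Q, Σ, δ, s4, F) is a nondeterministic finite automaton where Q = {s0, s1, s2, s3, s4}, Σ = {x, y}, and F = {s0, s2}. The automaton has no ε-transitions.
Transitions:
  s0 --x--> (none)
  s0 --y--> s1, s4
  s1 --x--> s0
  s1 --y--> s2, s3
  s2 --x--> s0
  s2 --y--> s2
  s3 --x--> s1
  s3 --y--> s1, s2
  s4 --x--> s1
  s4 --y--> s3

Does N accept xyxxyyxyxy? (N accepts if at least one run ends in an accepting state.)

Start: {s4}
read x: {s1}
read y: {s2, s3}
read x: {s0, s1}
read x: {s0}
read y: {s1, s4}
read y: {s2, s3}
read x: {s0, s1}
read y: {s1, s2, s3, s4}
read x: {s0, s1}
read y: {s1, s2, s3, s4}
Reachable ∩ accepting = {s2} — nonempty.

accepted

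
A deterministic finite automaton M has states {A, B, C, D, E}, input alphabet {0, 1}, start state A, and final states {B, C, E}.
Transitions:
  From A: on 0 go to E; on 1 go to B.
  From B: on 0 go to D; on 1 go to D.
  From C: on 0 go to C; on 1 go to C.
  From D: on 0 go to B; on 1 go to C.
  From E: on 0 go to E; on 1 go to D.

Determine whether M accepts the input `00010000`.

rejected

A --0--> E
E --0--> E
E --0--> E
E --1--> D
D --0--> B
B --0--> D
D --0--> B
B --0--> D
End in state D, which is not an accepting state.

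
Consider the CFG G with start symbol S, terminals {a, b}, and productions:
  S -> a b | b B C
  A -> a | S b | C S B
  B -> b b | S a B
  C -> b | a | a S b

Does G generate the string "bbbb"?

S ⇒ bBC ⇒ bbbC ⇒ bbbb

yes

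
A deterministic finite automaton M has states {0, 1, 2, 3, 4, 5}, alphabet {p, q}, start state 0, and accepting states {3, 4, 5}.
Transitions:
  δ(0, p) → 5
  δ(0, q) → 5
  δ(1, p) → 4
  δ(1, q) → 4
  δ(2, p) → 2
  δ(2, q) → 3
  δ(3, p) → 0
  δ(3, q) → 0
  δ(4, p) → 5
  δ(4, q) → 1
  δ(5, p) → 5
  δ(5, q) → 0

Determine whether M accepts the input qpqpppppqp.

accepted

0 --q--> 5
5 --p--> 5
5 --q--> 0
0 --p--> 5
5 --p--> 5
5 --p--> 5
5 --p--> 5
5 --p--> 5
5 --q--> 0
0 --p--> 5
End in state 5, which is an accepting state.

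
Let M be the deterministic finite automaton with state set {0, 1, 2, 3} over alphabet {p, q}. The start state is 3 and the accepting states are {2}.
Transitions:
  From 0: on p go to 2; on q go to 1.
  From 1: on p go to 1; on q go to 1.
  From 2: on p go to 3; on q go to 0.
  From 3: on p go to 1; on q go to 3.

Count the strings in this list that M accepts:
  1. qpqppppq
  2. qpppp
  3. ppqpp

0

qpqppppq: rejected
qpppp: rejected
ppqpp: rejected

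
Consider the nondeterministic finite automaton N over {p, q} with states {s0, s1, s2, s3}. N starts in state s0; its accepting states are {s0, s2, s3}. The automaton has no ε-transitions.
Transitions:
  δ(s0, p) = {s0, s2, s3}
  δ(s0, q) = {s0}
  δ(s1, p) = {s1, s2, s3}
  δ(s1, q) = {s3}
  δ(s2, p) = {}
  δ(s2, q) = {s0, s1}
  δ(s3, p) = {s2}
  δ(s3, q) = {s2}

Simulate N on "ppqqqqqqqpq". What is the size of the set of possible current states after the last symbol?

4

Start: {s0}
read p: {s0, s2, s3}
read p: {s0, s2, s3}
read q: {s0, s1, s2}
read q: {s0, s1, s3}
read q: {s0, s2, s3}
read q: {s0, s1, s2}
read q: {s0, s1, s3}
read q: {s0, s2, s3}
read q: {s0, s1, s2}
read p: {s0, s1, s2, s3}
read q: {s0, s1, s2, s3}
Final reachable set {s0, s1, s2, s3} has 4 states.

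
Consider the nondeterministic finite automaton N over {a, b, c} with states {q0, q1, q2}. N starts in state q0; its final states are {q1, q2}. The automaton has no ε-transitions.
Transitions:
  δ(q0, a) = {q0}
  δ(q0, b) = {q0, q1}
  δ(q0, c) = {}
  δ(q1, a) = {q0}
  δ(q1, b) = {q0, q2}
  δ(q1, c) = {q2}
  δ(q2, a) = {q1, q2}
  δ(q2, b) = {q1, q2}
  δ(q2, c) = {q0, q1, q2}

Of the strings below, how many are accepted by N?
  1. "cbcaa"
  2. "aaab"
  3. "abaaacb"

"cbcaa": rejected
"aaab": accepted
"abaaacb": rejected

1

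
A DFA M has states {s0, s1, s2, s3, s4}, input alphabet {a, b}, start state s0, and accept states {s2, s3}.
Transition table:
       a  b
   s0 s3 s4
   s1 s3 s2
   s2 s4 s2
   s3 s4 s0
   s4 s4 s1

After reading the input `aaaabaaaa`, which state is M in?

s4

s0 --a--> s3
s3 --a--> s4
s4 --a--> s4
s4 --a--> s4
s4 --b--> s1
s1 --a--> s3
s3 --a--> s4
s4 --a--> s4
s4 --a--> s4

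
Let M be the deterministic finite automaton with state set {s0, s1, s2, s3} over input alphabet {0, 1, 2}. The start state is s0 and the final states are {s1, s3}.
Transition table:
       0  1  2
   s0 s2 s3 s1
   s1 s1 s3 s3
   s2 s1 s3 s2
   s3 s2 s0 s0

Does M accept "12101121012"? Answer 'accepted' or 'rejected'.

s0 --1--> s3
s3 --2--> s0
s0 --1--> s3
s3 --0--> s2
s2 --1--> s3
s3 --1--> s0
s0 --2--> s1
s1 --1--> s3
s3 --0--> s2
s2 --1--> s3
s3 --2--> s0
End in state s0, which is not an accepting state.

rejected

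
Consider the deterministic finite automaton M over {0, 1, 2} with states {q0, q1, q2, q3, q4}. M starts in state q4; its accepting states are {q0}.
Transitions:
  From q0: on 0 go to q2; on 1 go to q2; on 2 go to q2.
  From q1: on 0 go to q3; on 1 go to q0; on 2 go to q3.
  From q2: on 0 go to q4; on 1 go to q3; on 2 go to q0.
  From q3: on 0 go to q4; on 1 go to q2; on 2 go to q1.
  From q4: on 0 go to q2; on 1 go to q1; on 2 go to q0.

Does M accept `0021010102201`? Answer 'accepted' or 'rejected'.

rejected

q4 --0--> q2
q2 --0--> q4
q4 --2--> q0
q0 --1--> q2
q2 --0--> q4
q4 --1--> q1
q1 --0--> q3
q3 --1--> q2
q2 --0--> q4
q4 --2--> q0
q0 --2--> q2
q2 --0--> q4
q4 --1--> q1
End in state q1, which is not an accepting state.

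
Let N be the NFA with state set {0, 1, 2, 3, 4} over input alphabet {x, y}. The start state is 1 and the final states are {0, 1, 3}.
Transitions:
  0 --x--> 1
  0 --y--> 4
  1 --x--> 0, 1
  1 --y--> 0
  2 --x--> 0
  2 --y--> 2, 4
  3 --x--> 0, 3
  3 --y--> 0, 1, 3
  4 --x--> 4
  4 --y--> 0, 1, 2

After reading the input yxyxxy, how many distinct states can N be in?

2

Start: {1}
read y: {0}
read x: {1}
read y: {0}
read x: {1}
read x: {0, 1}
read y: {0, 4}
Final reachable set {0, 4} has 2 states.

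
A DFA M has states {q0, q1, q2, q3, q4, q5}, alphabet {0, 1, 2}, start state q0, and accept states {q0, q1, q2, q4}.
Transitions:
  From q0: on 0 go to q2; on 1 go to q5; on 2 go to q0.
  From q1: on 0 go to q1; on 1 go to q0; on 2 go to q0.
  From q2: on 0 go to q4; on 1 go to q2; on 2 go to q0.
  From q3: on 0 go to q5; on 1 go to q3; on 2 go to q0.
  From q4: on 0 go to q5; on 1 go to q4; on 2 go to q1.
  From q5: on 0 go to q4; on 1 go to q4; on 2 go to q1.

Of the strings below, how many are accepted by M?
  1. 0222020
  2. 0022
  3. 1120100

3

0222020: accepted
0022: accepted
1120100: accepted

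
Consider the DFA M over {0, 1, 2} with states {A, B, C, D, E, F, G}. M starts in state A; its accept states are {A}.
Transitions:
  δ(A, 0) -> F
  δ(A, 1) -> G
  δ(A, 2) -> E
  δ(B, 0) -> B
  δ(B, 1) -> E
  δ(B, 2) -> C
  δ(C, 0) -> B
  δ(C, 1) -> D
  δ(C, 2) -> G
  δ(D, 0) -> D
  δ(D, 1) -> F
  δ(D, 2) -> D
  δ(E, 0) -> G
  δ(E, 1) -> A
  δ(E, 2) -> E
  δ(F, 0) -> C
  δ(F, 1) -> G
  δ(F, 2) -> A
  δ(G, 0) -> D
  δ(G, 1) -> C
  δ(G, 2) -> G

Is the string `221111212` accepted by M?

accepted

A --2--> E
E --2--> E
E --1--> A
A --1--> G
G --1--> C
C --1--> D
D --2--> D
D --1--> F
F --2--> A
End in state A, which is an accepting state.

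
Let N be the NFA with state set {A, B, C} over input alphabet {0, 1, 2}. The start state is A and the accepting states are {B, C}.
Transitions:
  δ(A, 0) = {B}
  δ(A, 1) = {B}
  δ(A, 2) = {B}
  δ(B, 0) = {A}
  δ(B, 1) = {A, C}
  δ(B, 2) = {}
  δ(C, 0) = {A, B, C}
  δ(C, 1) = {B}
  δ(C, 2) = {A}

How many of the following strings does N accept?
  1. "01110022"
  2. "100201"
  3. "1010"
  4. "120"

1

"01110022": accepted
"100201": rejected
"1010": rejected
"120": rejected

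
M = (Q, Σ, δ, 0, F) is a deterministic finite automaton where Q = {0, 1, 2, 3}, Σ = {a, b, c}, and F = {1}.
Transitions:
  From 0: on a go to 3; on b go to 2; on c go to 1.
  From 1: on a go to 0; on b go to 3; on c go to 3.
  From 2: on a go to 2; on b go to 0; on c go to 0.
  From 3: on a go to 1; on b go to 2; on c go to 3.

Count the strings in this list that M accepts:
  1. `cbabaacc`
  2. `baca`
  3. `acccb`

0

`cbabaacc`: rejected
`baca`: rejected
`acccb`: rejected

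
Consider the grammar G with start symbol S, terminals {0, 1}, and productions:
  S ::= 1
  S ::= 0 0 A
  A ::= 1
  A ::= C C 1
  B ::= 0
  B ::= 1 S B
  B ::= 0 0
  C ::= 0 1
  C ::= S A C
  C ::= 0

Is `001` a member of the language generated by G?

yes

S ⇒ 00A ⇒ 001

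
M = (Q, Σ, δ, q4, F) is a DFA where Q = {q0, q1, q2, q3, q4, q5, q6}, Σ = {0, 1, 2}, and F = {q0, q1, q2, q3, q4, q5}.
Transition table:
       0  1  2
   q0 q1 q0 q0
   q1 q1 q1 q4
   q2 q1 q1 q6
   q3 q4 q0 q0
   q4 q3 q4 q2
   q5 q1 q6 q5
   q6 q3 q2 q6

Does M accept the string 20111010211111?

q4 --2--> q2
q2 --0--> q1
q1 --1--> q1
q1 --1--> q1
q1 --1--> q1
q1 --0--> q1
q1 --1--> q1
q1 --0--> q1
q1 --2--> q4
q4 --1--> q4
q4 --1--> q4
q4 --1--> q4
q4 --1--> q4
q4 --1--> q4
End in state q4, which is an accepting state.

accepted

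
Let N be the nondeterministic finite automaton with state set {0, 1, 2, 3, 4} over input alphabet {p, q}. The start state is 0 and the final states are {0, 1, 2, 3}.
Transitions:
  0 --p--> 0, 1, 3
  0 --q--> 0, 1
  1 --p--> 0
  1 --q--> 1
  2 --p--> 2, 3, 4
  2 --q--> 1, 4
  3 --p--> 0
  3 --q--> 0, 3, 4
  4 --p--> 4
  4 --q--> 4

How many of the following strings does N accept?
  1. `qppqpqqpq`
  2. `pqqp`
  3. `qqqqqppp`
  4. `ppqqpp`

`qppqpqqpq`: accepted
`pqqp`: accepted
`qqqqqppp`: accepted
`ppqqpp`: accepted

4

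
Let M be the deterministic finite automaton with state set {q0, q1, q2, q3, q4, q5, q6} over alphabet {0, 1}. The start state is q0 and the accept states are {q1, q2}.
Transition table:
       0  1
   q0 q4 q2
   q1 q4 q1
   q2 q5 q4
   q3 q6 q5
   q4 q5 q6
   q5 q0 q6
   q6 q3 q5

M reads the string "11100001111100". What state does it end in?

q4

q0 --1--> q2
q2 --1--> q4
q4 --1--> q6
q6 --0--> q3
q3 --0--> q6
q6 --0--> q3
q3 --0--> q6
q6 --1--> q5
q5 --1--> q6
q6 --1--> q5
q5 --1--> q6
q6 --1--> q5
q5 --0--> q0
q0 --0--> q4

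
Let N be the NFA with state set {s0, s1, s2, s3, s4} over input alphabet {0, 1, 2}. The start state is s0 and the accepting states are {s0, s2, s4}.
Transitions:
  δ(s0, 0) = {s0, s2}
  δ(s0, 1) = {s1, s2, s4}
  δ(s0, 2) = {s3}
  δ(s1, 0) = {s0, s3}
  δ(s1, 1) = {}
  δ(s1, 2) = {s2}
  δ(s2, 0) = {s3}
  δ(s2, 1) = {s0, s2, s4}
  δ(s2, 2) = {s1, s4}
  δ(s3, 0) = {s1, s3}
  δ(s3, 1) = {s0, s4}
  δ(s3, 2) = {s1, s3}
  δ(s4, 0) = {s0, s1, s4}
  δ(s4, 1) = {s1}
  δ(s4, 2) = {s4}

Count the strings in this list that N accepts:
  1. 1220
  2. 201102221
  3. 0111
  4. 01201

4

1220: accepted
201102221: accepted
0111: accepted
01201: accepted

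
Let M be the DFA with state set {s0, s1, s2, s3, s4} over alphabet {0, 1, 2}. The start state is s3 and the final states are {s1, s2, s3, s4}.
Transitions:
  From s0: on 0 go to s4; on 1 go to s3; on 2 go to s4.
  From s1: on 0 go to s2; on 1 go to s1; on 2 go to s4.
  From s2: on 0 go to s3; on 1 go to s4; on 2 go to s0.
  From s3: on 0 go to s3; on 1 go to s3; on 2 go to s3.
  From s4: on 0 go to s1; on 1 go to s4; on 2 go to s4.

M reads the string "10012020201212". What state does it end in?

s3 --1--> s3
s3 --0--> s3
s3 --0--> s3
s3 --1--> s3
s3 --2--> s3
s3 --0--> s3
s3 --2--> s3
s3 --0--> s3
s3 --2--> s3
s3 --0--> s3
s3 --1--> s3
s3 --2--> s3
s3 --1--> s3
s3 --2--> s3

s3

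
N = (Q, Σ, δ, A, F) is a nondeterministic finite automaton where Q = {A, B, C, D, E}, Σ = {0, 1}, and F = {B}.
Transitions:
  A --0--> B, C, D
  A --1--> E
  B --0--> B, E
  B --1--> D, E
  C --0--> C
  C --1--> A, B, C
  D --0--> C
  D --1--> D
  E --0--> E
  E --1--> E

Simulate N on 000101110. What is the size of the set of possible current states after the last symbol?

4

Start: {A}
read 0: {B, C, D}
read 0: {B, C, E}
read 0: {B, C, E}
read 1: {A, B, C, D, E}
read 0: {B, C, D, E}
read 1: {A, B, C, D, E}
read 1: {A, B, C, D, E}
read 1: {A, B, C, D, E}
read 0: {B, C, D, E}
Final reachable set {B, C, D, E} has 4 states.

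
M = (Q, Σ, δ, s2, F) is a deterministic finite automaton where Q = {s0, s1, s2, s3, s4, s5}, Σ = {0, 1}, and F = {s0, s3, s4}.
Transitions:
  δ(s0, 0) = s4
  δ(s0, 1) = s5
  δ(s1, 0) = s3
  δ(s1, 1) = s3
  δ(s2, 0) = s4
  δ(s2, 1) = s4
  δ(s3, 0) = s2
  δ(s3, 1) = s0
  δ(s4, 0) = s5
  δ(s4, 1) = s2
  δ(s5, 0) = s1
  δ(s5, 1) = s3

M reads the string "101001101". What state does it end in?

s3

s2 --1--> s4
s4 --0--> s5
s5 --1--> s3
s3 --0--> s2
s2 --0--> s4
s4 --1--> s2
s2 --1--> s4
s4 --0--> s5
s5 --1--> s3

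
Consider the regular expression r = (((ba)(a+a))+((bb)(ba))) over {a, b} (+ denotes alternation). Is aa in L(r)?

no

Neither ((ba)(a+a)) nor ((bb)(ba)) matches aa.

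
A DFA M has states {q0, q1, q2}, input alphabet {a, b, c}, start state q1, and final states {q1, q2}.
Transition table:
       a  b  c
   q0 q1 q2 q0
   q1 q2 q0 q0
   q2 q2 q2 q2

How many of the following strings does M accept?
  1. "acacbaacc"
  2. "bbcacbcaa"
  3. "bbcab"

3

"acacbaacc": accepted
"bbcacbcaa": accepted
"bbcab": accepted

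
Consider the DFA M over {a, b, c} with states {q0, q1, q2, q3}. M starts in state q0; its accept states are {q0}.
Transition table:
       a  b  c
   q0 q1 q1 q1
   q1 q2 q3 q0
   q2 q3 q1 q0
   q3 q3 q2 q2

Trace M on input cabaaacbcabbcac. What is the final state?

q0

q0 --c--> q1
q1 --a--> q2
q2 --b--> q1
q1 --a--> q2
q2 --a--> q3
q3 --a--> q3
q3 --c--> q2
q2 --b--> q1
q1 --c--> q0
q0 --a--> q1
q1 --b--> q3
q3 --b--> q2
q2 --c--> q0
q0 --a--> q1
q1 --c--> q0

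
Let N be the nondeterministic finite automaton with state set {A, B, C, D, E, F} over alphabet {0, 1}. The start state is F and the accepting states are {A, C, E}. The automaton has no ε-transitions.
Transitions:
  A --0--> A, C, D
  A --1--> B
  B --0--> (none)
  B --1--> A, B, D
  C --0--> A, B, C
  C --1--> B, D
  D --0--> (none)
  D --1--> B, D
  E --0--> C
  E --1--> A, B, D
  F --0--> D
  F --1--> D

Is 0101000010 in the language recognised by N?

Start: {F}
read 0: {D}
read 1: {B, D}
read 0: {}
The reachable set is empty and stays empty for the remaining 7 symbols.
Reachable ∩ accepting = {} — empty.

rejected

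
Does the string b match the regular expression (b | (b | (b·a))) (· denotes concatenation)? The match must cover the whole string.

The left alternative b matches b.

yes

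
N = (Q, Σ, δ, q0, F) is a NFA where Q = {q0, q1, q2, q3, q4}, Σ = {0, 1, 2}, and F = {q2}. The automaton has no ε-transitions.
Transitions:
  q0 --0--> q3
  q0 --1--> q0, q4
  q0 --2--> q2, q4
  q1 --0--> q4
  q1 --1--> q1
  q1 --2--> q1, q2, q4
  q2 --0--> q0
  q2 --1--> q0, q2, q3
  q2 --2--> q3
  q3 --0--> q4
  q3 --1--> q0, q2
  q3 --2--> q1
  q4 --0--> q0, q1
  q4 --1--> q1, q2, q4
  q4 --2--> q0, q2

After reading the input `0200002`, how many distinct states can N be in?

4

Start: {q0}
read 0: {q3}
read 2: {q1}
read 0: {q4}
read 0: {q0, q1}
read 0: {q3, q4}
read 0: {q0, q1, q4}
read 2: {q0, q1, q2, q4}
Final reachable set {q0, q1, q2, q4} has 4 states.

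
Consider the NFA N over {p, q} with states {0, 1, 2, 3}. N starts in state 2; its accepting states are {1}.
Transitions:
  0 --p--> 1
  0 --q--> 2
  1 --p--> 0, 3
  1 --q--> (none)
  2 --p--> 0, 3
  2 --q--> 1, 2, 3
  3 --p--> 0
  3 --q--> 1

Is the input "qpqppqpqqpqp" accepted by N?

Start: {2}
read q: {1, 2, 3}
read p: {0, 3}
read q: {1, 2}
read p: {0, 3}
read p: {0, 1}
read q: {2}
read p: {0, 3}
read q: {1, 2}
read q: {1, 2, 3}
read p: {0, 3}
read q: {1, 2}
read p: {0, 3}
Reachable ∩ accepting = {} — empty.

rejected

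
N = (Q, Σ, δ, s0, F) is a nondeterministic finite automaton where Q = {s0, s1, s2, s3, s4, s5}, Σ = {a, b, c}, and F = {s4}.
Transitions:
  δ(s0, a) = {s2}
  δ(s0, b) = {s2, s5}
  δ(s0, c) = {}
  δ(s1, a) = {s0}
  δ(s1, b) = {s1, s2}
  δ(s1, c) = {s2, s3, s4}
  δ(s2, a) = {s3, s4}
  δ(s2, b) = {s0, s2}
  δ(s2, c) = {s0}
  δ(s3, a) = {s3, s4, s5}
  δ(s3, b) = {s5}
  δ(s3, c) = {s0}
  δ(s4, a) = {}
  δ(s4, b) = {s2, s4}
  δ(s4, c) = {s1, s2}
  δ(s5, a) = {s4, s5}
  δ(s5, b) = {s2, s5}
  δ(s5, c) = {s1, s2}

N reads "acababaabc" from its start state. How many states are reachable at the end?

3

Start: {s0}
read a: {s2}
read c: {s0}
read a: {s2}
read b: {s0, s2}
read a: {s2, s3, s4}
read b: {s0, s2, s4, s5}
read a: {s2, s3, s4, s5}
read a: {s3, s4, s5}
read b: {s2, s4, s5}
read c: {s0, s1, s2}
Final reachable set {s0, s1, s2} has 3 states.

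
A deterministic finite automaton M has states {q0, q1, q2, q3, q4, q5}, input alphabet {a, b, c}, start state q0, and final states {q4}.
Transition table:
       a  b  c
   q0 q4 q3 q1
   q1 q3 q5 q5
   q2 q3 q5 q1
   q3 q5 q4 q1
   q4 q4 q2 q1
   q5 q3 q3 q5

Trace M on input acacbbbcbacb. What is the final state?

q5

q0 --a--> q4
q4 --c--> q1
q1 --a--> q3
q3 --c--> q1
q1 --b--> q5
q5 --b--> q3
q3 --b--> q4
q4 --c--> q1
q1 --b--> q5
q5 --a--> q3
q3 --c--> q1
q1 --b--> q5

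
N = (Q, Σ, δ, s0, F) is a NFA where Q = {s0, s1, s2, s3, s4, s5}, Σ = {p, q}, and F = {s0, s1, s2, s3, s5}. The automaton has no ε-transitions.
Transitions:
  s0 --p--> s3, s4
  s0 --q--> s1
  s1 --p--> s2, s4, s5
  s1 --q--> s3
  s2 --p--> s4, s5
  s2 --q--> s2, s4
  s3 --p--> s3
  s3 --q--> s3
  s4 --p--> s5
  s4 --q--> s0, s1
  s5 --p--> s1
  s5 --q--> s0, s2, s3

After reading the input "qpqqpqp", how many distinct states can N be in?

4

Start: {s0}
read q: {s1}
read p: {s2, s4, s5}
read q: {s0, s1, s2, s3, s4}
read q: {s0, s1, s2, s3, s4}
read p: {s2, s3, s4, s5}
read q: {s0, s1, s2, s3, s4}
read p: {s2, s3, s4, s5}
Final reachable set {s2, s3, s4, s5} has 4 states.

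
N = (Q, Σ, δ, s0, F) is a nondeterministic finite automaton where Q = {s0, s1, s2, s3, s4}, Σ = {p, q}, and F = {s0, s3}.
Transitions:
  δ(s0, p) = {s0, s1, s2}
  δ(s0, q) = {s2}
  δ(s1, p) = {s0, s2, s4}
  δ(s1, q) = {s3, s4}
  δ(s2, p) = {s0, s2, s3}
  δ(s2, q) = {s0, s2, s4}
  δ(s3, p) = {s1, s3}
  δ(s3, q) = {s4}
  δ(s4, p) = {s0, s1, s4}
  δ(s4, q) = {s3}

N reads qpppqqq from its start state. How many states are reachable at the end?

Start: {s0}
read q: {s2}
read p: {s0, s2, s3}
read p: {s0, s1, s2, s3}
read p: {s0, s1, s2, s3, s4}
read q: {s0, s2, s3, s4}
read q: {s0, s2, s3, s4}
read q: {s0, s2, s3, s4}
Final reachable set {s0, s2, s3, s4} has 4 states.

4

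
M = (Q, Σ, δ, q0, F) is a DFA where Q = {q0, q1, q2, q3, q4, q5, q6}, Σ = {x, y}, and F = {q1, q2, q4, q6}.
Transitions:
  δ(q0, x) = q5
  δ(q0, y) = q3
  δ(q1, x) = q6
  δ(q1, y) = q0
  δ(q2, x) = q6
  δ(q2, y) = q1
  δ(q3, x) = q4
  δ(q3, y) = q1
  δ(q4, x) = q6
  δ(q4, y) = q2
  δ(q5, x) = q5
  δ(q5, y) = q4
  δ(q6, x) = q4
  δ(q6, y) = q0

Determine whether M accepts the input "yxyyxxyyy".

q0 --y--> q3
q3 --x--> q4
q4 --y--> q2
q2 --y--> q1
q1 --x--> q6
q6 --x--> q4
q4 --y--> q2
q2 --y--> q1
q1 --y--> q0
End in state q0, which is not an accepting state.

rejected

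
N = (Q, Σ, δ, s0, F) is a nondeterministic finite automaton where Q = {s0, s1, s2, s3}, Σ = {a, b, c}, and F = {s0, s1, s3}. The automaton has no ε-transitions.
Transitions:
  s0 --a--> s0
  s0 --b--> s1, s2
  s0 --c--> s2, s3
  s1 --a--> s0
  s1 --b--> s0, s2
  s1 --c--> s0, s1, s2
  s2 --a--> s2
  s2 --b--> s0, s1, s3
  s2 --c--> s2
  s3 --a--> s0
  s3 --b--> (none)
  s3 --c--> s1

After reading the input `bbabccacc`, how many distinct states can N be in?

Start: {s0}
read b: {s1, s2}
read b: {s0, s1, s2, s3}
read a: {s0, s2}
read b: {s0, s1, s2, s3}
read c: {s0, s1, s2, s3}
read c: {s0, s1, s2, s3}
read a: {s0, s2}
read c: {s2, s3}
read c: {s1, s2}
Final reachable set {s1, s2} has 2 states.

2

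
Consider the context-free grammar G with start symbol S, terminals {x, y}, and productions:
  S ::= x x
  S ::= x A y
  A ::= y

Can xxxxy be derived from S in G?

no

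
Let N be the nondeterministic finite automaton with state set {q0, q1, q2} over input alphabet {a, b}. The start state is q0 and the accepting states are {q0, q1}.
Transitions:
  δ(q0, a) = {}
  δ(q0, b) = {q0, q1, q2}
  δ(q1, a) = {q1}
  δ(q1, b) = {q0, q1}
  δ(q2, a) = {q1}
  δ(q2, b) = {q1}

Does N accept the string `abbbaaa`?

Start: {q0}
read a: {}
The reachable set is empty and stays empty for the remaining 6 symbols.
Reachable ∩ accepting = {} — empty.

rejected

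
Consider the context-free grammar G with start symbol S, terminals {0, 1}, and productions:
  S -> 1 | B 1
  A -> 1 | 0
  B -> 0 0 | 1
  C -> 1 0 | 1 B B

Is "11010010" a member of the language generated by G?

no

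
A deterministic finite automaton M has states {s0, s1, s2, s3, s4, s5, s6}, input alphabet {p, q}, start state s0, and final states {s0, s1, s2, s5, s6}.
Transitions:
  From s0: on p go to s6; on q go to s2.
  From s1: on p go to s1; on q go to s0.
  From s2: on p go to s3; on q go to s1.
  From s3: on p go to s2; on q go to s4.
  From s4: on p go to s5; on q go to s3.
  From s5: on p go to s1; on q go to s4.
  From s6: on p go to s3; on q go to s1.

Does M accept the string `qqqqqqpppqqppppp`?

accepted

s0 --q--> s2
s2 --q--> s1
s1 --q--> s0
s0 --q--> s2
s2 --q--> s1
s1 --q--> s0
s0 --p--> s6
s6 --p--> s3
s3 --p--> s2
s2 --q--> s1
s1 --q--> s0
s0 --p--> s6
s6 --p--> s3
s3 --p--> s2
s2 --p--> s3
s3 --p--> s2
End in state s2, which is an accepting state.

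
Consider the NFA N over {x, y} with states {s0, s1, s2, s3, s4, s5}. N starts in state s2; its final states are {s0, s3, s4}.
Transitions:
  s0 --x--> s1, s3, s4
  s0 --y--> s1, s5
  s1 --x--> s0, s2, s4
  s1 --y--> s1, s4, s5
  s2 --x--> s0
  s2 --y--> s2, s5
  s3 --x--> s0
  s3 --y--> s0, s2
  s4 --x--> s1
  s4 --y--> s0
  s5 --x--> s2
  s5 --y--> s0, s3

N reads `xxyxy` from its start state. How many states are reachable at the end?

5

Start: {s2}
read x: {s0}
read x: {s1, s3, s4}
read y: {s0, s1, s2, s4, s5}
read x: {s0, s1, s2, s3, s4}
read y: {s0, s1, s2, s4, s5}
Final reachable set {s0, s1, s2, s4, s5} has 5 states.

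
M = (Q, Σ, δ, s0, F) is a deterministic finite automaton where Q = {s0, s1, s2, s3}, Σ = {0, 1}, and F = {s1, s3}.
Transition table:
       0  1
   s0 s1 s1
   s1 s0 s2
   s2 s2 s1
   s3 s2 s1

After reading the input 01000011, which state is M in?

s2

s0 --0--> s1
s1 --1--> s2
s2 --0--> s2
s2 --0--> s2
s2 --0--> s2
s2 --0--> s2
s2 --1--> s1
s1 --1--> s2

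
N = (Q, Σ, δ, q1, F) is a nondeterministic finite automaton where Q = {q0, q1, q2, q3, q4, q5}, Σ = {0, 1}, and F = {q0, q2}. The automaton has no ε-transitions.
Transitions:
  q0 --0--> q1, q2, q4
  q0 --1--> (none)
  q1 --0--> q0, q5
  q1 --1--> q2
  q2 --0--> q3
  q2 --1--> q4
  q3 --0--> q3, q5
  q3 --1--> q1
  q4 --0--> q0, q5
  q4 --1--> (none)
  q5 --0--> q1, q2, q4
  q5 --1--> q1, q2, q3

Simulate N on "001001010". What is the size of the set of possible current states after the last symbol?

Start: {q1}
read 0: {q0, q5}
read 0: {q1, q2, q4}
read 1: {q2, q4}
read 0: {q0, q3, q5}
read 0: {q1, q2, q3, q4, q5}
read 1: {q1, q2, q3, q4}
read 0: {q0, q3, q5}
read 1: {q1, q2, q3}
read 0: {q0, q3, q5}
Final reachable set {q0, q3, q5} has 3 states.

3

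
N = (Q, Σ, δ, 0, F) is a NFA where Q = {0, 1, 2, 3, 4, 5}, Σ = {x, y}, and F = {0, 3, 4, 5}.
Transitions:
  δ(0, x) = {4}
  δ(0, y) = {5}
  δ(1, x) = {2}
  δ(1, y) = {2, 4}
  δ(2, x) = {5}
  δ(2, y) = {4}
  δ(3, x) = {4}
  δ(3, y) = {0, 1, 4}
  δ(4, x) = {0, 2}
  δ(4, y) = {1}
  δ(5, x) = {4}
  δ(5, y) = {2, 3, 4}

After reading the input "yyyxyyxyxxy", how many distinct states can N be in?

5

Start: {0}
read y: {5}
read y: {2, 3, 4}
read y: {0, 1, 4}
read x: {0, 2, 4}
read y: {1, 4, 5}
read y: {1, 2, 3, 4}
read x: {0, 2, 4, 5}
read y: {1, 2, 3, 4, 5}
read x: {0, 2, 4, 5}
read x: {0, 2, 4, 5}
read y: {1, 2, 3, 4, 5}
Final reachable set {1, 2, 3, 4, 5} has 5 states.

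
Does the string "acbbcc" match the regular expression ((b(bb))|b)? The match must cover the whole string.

no

Neither (b(bb)) nor b matches acbbcc.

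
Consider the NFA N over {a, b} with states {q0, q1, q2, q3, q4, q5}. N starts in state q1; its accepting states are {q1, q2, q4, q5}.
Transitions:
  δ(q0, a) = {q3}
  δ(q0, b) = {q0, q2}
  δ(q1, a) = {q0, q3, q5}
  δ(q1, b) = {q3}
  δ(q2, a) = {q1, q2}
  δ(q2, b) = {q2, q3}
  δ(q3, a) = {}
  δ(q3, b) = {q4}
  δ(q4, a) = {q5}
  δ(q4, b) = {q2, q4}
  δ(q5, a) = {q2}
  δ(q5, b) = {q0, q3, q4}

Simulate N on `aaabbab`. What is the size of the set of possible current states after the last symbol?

Start: {q1}
read a: {q0, q3, q5}
read a: {q2, q3}
read a: {q1, q2}
read b: {q2, q3}
read b: {q2, q3, q4}
read a: {q1, q2, q5}
read b: {q0, q2, q3, q4}
Final reachable set {q0, q2, q3, q4} has 4 states.

4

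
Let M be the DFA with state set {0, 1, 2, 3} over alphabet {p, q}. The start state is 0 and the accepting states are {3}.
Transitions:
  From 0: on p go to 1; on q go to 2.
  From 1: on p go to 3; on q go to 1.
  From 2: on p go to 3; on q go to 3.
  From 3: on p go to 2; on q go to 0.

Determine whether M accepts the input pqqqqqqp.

accepted

0 --p--> 1
1 --q--> 1
1 --q--> 1
1 --q--> 1
1 --q--> 1
1 --q--> 1
1 --q--> 1
1 --p--> 3
End in state 3, which is an accepting state.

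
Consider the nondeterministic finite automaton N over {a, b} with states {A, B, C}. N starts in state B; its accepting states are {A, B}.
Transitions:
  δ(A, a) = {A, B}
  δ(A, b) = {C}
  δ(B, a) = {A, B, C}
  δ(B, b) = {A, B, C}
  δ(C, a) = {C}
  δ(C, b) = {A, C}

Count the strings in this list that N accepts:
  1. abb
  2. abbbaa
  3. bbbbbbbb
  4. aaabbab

abb: accepted
abbbaa: accepted
bbbbbbbb: accepted
aaabbab: accepted

4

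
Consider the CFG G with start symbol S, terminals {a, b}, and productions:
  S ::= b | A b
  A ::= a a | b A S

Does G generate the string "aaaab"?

no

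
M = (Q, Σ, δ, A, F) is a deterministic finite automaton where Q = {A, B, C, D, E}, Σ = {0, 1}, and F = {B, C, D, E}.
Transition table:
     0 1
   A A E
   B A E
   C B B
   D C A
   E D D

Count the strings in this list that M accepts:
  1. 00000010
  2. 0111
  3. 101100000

1

00000010: accepted
0111: rejected
101100000: rejected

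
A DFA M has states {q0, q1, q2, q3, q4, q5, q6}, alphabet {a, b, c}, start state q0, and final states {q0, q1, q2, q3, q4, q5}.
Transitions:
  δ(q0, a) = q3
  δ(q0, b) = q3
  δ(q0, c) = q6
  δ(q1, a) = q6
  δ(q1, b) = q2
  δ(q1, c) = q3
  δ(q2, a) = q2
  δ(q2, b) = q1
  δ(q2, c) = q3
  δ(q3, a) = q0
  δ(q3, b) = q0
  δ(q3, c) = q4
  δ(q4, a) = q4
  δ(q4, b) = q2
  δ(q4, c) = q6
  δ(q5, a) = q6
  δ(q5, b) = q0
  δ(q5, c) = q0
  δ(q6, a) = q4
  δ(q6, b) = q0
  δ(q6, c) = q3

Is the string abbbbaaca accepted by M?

accepted

q0 --a--> q3
q3 --b--> q0
q0 --b--> q3
q3 --b--> q0
q0 --b--> q3
q3 --a--> q0
q0 --a--> q3
q3 --c--> q4
q4 --a--> q4
End in state q4, which is an accepting state.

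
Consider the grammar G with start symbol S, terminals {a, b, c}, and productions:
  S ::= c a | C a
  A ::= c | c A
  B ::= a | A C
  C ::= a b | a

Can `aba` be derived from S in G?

S ⇒ Ca ⇒ aba

yes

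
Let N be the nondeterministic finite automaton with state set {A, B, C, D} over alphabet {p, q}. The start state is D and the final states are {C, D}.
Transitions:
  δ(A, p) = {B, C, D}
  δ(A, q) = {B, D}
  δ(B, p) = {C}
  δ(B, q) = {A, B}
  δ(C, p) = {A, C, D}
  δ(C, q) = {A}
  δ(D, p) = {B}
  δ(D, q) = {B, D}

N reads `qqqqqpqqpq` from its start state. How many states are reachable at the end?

3

Start: {D}
read q: {B, D}
read q: {A, B, D}
read q: {A, B, D}
read q: {A, B, D}
read q: {A, B, D}
read p: {B, C, D}
read q: {A, B, D}
read q: {A, B, D}
read p: {B, C, D}
read q: {A, B, D}
Final reachable set {A, B, D} has 3 states.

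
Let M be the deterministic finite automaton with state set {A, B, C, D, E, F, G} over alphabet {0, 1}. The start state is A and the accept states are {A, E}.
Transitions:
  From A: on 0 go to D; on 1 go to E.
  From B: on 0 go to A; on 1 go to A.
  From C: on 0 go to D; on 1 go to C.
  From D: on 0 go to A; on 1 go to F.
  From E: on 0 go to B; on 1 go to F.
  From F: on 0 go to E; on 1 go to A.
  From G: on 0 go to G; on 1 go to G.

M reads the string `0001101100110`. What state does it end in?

E

A --0--> D
D --0--> A
A --0--> D
D --1--> F
F --1--> A
A --0--> D
D --1--> F
F --1--> A
A --0--> D
D --0--> A
A --1--> E
E --1--> F
F --0--> E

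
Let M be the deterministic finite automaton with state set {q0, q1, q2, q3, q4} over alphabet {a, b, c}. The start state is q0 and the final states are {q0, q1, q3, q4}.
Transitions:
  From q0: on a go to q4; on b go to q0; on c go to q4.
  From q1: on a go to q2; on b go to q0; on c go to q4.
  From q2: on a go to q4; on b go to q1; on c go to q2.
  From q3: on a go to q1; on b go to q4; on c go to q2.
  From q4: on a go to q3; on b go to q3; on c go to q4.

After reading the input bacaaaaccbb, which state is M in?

q0 --b--> q0
q0 --a--> q4
q4 --c--> q4
q4 --a--> q3
q3 --a--> q1
q1 --a--> q2
q2 --a--> q4
q4 --c--> q4
q4 --c--> q4
q4 --b--> q3
q3 --b--> q4

q4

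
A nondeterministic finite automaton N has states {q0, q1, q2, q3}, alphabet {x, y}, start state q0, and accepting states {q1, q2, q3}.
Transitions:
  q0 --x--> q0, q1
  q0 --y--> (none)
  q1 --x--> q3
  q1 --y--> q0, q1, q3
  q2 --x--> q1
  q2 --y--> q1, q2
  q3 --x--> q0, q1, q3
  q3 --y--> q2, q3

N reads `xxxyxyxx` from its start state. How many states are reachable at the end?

Start: {q0}
read x: {q0, q1}
read x: {q0, q1, q3}
read x: {q0, q1, q3}
read y: {q0, q1, q2, q3}
read x: {q0, q1, q3}
read y: {q0, q1, q2, q3}
read x: {q0, q1, q3}
read x: {q0, q1, q3}
Final reachable set {q0, q1, q3} has 3 states.

3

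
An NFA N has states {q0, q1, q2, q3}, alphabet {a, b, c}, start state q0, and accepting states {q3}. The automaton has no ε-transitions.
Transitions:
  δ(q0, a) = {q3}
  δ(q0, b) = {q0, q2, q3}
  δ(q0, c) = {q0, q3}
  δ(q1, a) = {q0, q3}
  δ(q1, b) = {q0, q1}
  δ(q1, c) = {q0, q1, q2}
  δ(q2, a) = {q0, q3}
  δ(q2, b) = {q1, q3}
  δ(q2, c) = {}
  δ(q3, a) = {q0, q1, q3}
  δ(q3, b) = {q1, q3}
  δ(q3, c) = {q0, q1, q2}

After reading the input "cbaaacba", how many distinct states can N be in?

3

Start: {q0}
read c: {q0, q3}
read b: {q0, q1, q2, q3}
read a: {q0, q1, q3}
read a: {q0, q1, q3}
read a: {q0, q1, q3}
read c: {q0, q1, q2, q3}
read b: {q0, q1, q2, q3}
read a: {q0, q1, q3}
Final reachable set {q0, q1, q3} has 3 states.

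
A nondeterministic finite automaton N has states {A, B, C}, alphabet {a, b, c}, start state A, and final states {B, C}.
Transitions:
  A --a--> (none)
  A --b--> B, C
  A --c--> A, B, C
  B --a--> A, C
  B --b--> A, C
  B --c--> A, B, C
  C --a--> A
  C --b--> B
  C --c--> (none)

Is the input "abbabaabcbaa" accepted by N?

rejected

Start: {A}
read a: {}
The reachable set is empty and stays empty for the remaining 11 symbols.
Reachable ∩ accepting = {} — empty.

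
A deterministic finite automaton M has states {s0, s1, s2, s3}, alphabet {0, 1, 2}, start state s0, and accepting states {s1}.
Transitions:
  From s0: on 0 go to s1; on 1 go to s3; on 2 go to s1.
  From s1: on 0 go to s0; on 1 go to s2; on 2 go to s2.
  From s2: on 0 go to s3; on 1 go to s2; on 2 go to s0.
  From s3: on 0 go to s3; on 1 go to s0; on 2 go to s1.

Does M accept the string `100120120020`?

rejected

s0 --1--> s3
s3 --0--> s3
s3 --0--> s3
s3 --1--> s0
s0 --2--> s1
s1 --0--> s0
s0 --1--> s3
s3 --2--> s1
s1 --0--> s0
s0 --0--> s1
s1 --2--> s2
s2 --0--> s3
End in state s3, which is not an accepting state.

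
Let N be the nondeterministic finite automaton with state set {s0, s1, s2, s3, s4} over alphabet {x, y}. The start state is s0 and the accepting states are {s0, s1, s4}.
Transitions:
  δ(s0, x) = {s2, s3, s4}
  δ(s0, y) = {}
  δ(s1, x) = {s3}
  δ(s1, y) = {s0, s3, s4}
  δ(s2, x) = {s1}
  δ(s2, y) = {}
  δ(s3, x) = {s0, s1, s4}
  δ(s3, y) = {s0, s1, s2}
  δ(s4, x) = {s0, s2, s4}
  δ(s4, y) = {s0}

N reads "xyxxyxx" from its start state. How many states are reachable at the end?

Start: {s0}
read x: {s2, s3, s4}
read y: {s0, s1, s2}
read x: {s1, s2, s3, s4}
read x: {s0, s1, s2, s3, s4}
read y: {s0, s1, s2, s3, s4}
read x: {s0, s1, s2, s3, s4}
read x: {s0, s1, s2, s3, s4}
Final reachable set {s0, s1, s2, s3, s4} has 5 states.

5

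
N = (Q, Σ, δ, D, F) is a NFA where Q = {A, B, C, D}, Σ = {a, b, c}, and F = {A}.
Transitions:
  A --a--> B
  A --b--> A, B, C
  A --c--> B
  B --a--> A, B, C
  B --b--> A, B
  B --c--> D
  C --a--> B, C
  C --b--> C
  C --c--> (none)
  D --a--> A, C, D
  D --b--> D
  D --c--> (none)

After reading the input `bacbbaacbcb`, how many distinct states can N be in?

3

Start: {D}
read b: {D}
read a: {A, C, D}
read c: {B}
read b: {A, B}
read b: {A, B, C}
read a: {A, B, C}
read a: {A, B, C}
read c: {B, D}
read b: {A, B, D}
read c: {B, D}
read b: {A, B, D}
Final reachable set {A, B, D} has 3 states.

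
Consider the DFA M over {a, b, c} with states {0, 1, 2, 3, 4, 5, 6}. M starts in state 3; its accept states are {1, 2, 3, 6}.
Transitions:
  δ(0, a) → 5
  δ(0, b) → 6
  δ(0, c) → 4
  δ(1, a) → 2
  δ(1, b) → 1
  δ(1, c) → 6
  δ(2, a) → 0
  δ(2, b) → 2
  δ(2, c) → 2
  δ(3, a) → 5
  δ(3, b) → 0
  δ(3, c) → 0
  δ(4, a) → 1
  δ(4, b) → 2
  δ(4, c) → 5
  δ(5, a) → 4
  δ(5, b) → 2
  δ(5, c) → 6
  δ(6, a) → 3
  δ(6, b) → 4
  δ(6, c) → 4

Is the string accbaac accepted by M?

3 --a--> 5
5 --c--> 6
6 --c--> 4
4 --b--> 2
2 --a--> 0
0 --a--> 5
5 --c--> 6
End in state 6, which is an accepting state.

accepted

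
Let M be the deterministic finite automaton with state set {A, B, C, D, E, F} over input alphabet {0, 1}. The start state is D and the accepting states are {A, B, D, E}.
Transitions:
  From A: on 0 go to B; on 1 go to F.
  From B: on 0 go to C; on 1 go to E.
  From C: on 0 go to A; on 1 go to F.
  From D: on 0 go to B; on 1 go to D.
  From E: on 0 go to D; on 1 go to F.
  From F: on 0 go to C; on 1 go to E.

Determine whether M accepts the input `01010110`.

rejected

D --0--> B
B --1--> E
E --0--> D
D --1--> D
D --0--> B
B --1--> E
E --1--> F
F --0--> C
End in state C, which is not an accepting state.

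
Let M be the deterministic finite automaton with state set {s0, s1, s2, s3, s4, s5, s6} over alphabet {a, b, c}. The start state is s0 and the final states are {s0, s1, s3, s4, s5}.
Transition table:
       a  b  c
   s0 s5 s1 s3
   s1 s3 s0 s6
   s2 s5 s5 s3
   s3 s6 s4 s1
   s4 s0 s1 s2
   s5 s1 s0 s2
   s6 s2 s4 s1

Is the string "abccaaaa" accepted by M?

accepted

s0 --a--> s5
s5 --b--> s0
s0 --c--> s3
s3 --c--> s1
s1 --a--> s3
s3 --a--> s6
s6 --a--> s2
s2 --a--> s5
End in state s5, which is an accepting state.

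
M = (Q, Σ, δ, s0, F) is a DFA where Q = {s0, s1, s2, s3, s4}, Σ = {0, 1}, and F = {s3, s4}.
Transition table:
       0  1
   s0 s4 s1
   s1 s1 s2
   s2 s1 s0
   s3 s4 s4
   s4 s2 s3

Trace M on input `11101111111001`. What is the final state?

s0

s0 --1--> s1
s1 --1--> s2
s2 --1--> s0
s0 --0--> s4
s4 --1--> s3
s3 --1--> s4
s4 --1--> s3
s3 --1--> s4
s4 --1--> s3
s3 --1--> s4
s4 --1--> s3
s3 --0--> s4
s4 --0--> s2
s2 --1--> s0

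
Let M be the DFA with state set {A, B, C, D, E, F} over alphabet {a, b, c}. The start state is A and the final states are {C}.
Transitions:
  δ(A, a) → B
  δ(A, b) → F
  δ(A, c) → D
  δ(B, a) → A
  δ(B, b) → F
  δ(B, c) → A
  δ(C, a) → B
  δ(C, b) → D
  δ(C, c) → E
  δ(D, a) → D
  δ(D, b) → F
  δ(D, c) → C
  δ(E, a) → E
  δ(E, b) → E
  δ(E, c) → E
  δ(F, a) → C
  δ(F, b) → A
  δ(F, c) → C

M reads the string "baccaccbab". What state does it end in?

A --b--> F
F --a--> C
C --c--> E
E --c--> E
E --a--> E
E --c--> E
E --c--> E
E --b--> E
E --a--> E
E --b--> E

E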